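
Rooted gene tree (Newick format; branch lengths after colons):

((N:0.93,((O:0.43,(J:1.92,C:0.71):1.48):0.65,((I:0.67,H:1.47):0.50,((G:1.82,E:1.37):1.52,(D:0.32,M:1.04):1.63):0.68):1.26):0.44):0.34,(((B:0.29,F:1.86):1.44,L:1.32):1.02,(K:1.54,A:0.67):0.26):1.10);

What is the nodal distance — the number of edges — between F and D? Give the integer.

10

The MRCA of F and D is the root of the tree.
From F up to that node: 4 branches. From D up to the same node: 6 branches. Total: 4 + 6 = 10.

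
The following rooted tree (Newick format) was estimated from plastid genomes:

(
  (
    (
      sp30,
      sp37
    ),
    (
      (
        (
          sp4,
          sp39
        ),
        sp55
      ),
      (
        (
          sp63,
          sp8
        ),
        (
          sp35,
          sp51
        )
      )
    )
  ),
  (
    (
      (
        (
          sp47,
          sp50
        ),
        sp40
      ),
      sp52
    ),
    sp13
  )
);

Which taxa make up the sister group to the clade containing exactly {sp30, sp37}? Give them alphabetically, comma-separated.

The clade containing exactly {sp30, sp37} attaches to the tree at the node subtending ((sp30,sp37),(((sp4,sp39),sp55),((sp63,sp8),(sp35,sp51)))).
The other lineage descending from that same node — the sister group — is (((sp4,sp39),sp55),((sp63,sp8),(sp35,sp51))); its 7 tips in alphabetical order are the answer.

sp35, sp39, sp4, sp51, sp55, sp63, sp8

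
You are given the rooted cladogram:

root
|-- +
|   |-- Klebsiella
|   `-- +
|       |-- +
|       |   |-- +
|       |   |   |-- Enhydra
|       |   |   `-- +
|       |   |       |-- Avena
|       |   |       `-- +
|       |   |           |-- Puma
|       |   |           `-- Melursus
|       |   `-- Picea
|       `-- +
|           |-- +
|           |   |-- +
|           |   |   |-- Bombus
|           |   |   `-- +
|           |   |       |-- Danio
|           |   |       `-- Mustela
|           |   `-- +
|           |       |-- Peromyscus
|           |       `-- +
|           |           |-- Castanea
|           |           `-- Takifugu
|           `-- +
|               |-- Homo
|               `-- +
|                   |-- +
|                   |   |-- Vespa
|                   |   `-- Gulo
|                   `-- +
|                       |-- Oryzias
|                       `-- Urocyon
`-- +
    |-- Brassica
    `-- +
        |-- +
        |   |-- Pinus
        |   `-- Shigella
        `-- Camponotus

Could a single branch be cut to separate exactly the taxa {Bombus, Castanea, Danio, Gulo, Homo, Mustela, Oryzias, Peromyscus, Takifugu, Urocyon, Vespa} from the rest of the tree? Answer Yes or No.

Yes

The most recent common ancestor of these taxa subtends (((Bombus,(Danio,Mustela)),(Peromyscus,(Castanea,Takifugu))),(Homo,((Vespa,Gulo),(Oryzias,Urocyon)))).
That clade has exactly 11 tips — every listed taxon and nothing else — so the group is monophyletic.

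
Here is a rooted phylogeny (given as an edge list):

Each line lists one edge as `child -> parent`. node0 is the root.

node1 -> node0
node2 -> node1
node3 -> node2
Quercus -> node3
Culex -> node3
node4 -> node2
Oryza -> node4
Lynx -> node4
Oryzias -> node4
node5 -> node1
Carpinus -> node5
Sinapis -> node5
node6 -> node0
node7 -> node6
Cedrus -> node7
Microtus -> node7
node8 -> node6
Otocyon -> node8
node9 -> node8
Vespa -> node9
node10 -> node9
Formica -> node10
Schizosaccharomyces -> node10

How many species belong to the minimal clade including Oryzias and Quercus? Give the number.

The MRCA of Oryzias and Quercus is the node subtending ((Quercus,Culex),(Oryza,Lynx,Oryzias)).
That clade contains 5 terminal taxa: Culex, Lynx, Oryza, Oryzias, Quercus.

5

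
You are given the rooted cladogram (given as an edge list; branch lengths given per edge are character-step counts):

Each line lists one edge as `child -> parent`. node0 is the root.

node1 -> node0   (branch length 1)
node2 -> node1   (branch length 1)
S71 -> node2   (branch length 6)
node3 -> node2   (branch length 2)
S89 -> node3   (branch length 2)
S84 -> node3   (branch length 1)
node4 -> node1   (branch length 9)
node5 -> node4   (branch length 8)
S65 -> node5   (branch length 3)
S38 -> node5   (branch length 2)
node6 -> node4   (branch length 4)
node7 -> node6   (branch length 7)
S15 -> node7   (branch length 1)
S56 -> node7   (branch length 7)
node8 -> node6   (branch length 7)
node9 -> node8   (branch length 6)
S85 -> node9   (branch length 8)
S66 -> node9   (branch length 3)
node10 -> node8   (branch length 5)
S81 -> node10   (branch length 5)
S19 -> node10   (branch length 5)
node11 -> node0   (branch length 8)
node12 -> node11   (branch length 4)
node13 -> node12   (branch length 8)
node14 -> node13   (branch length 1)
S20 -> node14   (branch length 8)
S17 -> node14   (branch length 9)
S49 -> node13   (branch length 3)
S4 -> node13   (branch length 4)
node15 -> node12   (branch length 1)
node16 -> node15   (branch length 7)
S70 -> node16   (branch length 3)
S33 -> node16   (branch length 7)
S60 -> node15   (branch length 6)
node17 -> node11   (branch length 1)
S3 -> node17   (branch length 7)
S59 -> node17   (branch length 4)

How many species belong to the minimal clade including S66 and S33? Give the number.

The MRCA of S66 and S33 is the root, so the clade is the entire tree.
That clade contains 20 terminal taxa: S15, S17, S19, S20, S3, S33, S38, S4, S49, S56, S59, S60, S65, S66, S70, S71, S81, S84, S85, S89.

20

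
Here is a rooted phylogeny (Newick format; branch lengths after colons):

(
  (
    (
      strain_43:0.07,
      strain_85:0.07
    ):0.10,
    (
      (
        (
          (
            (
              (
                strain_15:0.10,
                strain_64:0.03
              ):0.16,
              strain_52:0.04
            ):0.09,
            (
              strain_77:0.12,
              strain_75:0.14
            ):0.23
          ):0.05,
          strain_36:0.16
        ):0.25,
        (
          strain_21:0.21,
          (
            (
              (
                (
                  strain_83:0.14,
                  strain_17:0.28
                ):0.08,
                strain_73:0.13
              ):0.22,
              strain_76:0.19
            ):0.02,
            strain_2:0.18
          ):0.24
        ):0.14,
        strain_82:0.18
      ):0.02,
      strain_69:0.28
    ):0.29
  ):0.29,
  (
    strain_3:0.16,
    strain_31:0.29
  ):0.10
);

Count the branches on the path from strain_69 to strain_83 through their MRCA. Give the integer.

The MRCA of strain_69 and strain_83 is the node subtending ((((((strain_15,strain_64),strain_52),(strain_77,strain_75)),strain_36),(strain_21,((((strain_83,strain_17),strain_73),strain_76),strain_2)),strain_82),strain_69).
From strain_69 up to that node: 1 branch. From strain_83 up to the same node: 7 branches. Total: 1 + 7 = 8.

8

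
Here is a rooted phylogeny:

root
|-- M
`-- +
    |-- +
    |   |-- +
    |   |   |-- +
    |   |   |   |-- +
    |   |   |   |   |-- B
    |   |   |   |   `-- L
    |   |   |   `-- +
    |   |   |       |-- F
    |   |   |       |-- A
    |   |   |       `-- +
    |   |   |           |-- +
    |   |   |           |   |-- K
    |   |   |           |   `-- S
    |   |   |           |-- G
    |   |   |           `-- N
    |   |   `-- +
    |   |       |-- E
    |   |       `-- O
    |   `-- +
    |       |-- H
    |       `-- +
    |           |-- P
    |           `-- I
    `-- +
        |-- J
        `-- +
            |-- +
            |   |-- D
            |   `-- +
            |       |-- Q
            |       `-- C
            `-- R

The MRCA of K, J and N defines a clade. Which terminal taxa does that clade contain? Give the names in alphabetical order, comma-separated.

A, B, C, D, E, F, G, H, I, J, K, L, N, O, P, Q, R, S

Tracing K: it sits inside (K,S).
Tracing J: it sits inside (J,((D,(Q,C)),R)).
Tracing N: it sits inside ((K,S),G,N).
The smallest clade enclosing all 3 is (((((B,L),(F,A,((K,S),G,N))),(E,O)),(H,(P,I))),(J,((D,(Q,C)),R))); the answer is its 18 terminal taxa in alphabetical order.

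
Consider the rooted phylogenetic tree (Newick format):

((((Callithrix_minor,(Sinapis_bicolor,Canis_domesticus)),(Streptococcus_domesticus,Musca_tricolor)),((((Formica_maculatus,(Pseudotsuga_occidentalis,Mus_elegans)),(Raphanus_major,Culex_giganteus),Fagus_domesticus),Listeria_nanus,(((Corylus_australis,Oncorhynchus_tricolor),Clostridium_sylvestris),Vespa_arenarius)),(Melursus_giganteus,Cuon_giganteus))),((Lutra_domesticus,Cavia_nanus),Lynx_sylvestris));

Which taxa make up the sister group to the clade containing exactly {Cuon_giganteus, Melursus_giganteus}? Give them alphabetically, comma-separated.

Clostridium_sylvestris, Corylus_australis, Culex_giganteus, Fagus_domesticus, Formica_maculatus, Listeria_nanus, Mus_elegans, Oncorhynchus_tricolor, Pseudotsuga_occidentalis, Raphanus_major, Vespa_arenarius

The clade containing exactly {Cuon_giganteus, Melursus_giganteus} attaches to the tree at the node subtending ((((Formica_maculatus,(Pseudotsuga_occidentalis,Mus_elegans)),(Raphanus_major,Culex_giganteus),Fagus_domesticus),Listeria_nanus,(((Corylus_australis,Oncorhynchus_tricolor),Clostridium_sylvestris),Vespa_arenarius)),(Melursus_giganteus,Cuon_giganteus)).
The other lineage descending from that same node — the sister group — is (((Formica_maculatus,(Pseudotsuga_occidentalis,Mus_elegans)),(Raphanus_major,Culex_giganteus),Fagus_domesticus),Listeria_nanus,(((Corylus_australis,Oncorhynchus_tricolor),Clostridium_sylvestris),Vespa_arenarius)); its 11 tips in alphabetical order are the answer.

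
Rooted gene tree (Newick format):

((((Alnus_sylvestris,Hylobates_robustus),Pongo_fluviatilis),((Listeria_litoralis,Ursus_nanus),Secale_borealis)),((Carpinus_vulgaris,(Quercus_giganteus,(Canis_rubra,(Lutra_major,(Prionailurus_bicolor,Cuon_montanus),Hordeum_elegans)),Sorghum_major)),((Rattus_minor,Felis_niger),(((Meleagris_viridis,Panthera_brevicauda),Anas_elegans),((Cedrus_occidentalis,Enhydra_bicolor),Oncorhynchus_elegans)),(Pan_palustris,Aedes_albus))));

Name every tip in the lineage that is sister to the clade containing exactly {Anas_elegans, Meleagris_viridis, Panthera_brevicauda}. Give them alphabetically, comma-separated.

Cedrus_occidentalis, Enhydra_bicolor, Oncorhynchus_elegans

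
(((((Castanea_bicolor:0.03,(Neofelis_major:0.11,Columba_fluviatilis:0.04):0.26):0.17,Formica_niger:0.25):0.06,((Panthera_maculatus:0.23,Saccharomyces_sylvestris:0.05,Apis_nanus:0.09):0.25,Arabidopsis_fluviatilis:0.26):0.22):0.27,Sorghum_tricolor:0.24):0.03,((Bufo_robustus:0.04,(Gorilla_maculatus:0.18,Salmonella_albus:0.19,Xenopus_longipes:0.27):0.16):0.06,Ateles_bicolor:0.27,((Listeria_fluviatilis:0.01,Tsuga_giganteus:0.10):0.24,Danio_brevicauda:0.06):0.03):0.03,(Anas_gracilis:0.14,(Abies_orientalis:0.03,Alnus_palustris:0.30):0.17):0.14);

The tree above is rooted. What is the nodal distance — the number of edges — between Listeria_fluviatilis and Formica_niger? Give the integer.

The MRCA of Listeria_fluviatilis and Formica_niger is the root of the tree.
From Listeria_fluviatilis up to that node: 4 branches. From Formica_niger up to the same node: 4 branches. Total: 4 + 4 = 8.

8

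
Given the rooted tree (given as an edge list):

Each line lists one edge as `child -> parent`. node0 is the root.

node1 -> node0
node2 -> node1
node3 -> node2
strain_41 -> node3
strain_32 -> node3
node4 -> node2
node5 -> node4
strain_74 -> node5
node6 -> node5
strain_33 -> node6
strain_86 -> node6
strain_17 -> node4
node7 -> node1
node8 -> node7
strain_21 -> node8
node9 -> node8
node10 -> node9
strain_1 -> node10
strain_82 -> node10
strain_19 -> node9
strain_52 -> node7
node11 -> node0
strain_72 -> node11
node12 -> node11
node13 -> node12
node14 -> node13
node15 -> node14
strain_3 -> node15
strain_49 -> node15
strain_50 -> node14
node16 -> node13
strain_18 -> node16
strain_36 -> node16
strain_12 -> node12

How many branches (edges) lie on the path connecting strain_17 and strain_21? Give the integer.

6

The MRCA of strain_17 and strain_21 is the node subtending (((strain_41,strain_32),((strain_74,(strain_33,strain_86)),strain_17)),((strain_21,((strain_1,strain_82),strain_19)),strain_52)).
From strain_17 up to that node: 3 branches. From strain_21 up to the same node: 3 branches. Total: 3 + 3 = 6.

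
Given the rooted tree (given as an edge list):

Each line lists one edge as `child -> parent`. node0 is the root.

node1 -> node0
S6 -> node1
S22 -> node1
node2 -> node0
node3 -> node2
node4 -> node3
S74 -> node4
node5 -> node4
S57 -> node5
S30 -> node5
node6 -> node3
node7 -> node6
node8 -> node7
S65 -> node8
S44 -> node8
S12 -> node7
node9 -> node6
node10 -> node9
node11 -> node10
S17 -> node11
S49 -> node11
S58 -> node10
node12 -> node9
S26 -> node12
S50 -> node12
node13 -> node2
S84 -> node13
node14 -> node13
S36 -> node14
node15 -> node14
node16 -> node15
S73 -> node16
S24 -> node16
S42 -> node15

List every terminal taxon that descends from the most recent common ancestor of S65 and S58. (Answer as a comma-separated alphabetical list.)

S12, S17, S26, S44, S49, S50, S58, S65

Tracing S65: it sits inside (S65,S44).
Tracing S58: it sits inside ((S17,S49),S58).
The smallest clade enclosing both is (((S65,S44),S12),(((S17,S49),S58),(S26,S50))); the answer is its 8 terminal taxa in alphabetical order.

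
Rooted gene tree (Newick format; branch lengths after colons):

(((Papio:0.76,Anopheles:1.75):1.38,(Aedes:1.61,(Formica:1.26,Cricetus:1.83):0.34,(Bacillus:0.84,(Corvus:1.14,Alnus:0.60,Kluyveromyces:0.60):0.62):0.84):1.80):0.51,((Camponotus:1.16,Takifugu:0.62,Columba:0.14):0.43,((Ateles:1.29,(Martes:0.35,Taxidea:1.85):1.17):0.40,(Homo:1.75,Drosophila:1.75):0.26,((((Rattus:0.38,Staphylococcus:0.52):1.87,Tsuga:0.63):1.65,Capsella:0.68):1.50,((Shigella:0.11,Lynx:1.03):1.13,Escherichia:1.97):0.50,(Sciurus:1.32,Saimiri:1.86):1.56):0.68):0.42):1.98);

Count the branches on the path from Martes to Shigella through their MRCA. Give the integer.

7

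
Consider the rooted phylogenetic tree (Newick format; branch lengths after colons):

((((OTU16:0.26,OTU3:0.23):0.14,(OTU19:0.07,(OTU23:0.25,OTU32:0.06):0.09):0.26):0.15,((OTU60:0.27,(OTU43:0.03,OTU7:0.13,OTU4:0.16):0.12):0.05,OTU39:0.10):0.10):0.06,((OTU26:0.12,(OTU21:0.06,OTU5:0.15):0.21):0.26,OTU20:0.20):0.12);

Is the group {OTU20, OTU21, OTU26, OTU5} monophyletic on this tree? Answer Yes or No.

The most recent common ancestor of these taxa subtends ((OTU26,(OTU21,OTU5)),OTU20).
That clade has exactly 4 tips — every listed taxon and nothing else — so the group is monophyletic.

Yes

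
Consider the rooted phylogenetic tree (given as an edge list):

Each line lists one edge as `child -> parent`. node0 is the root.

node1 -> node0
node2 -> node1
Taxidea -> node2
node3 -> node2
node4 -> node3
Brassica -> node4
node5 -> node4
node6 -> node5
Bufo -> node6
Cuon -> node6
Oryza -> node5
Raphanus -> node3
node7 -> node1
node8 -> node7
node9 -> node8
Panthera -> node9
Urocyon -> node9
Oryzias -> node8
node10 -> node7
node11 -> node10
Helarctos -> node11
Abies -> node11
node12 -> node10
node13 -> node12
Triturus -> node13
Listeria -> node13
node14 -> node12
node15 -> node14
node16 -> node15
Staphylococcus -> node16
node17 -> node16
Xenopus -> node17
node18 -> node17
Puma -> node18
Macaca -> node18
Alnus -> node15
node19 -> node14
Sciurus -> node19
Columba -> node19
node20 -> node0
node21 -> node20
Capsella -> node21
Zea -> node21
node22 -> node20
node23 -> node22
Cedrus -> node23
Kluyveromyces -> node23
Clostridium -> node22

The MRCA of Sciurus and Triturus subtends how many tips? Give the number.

9

The MRCA of Sciurus and Triturus is the node subtending ((Triturus,Listeria),(((Staphylococcus,(Xenopus,(Puma,Macaca))),Alnus),(Sciurus,Columba))).
That clade contains 9 terminal taxa: Alnus, Columba, Listeria, Macaca, Puma, Sciurus, Staphylococcus, Triturus, Xenopus.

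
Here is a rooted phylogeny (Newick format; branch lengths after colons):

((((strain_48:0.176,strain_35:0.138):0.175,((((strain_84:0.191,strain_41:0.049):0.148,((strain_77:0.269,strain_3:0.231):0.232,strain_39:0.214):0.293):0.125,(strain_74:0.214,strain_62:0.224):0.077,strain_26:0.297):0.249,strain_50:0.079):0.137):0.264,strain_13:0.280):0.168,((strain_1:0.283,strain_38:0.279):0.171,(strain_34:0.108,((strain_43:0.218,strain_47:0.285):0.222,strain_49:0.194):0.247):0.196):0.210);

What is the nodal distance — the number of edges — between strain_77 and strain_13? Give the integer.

The MRCA of strain_77 and strain_13 is the node subtending (((strain_48,strain_35),((((strain_84,strain_41),((strain_77,strain_3),strain_39)),(strain_74,strain_62),strain_26),strain_50)),strain_13).
From strain_77 up to that node: 7 branches. From strain_13 up to the same node: 1 branch. Total: 7 + 1 = 8.

8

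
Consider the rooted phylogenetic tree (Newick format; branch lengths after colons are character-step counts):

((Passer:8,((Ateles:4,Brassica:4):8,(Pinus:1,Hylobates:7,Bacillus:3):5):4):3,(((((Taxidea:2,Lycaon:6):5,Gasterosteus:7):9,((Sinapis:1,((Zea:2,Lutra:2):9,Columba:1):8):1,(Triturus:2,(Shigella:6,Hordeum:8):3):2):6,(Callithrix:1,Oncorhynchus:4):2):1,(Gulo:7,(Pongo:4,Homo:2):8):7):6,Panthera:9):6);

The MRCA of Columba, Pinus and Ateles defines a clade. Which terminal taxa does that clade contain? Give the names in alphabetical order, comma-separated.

Ateles, Bacillus, Brassica, Callithrix, Columba, Gasterosteus, Gulo, Homo, Hordeum, Hylobates, Lutra, Lycaon, Oncorhynchus, Panthera, Passer, Pinus, Pongo, Shigella, Sinapis, Taxidea, Triturus, Zea

Tracing Columba: it sits inside ((Zea,Lutra),Columba).
Tracing Pinus: it sits inside (Pinus,Hylobates,Bacillus).
Tracing Ateles: it sits inside (Ateles,Brassica).
The smallest clade enclosing all 3 is the whole tree (their MRCA is the root), so the answer is all 22 tips in alphabetical order.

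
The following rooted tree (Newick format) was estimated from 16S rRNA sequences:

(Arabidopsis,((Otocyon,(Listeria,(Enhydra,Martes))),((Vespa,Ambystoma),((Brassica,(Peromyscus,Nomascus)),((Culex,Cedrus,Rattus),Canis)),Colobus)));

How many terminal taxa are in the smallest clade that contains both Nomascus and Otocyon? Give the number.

The MRCA of Nomascus and Otocyon is the node subtending ((Otocyon,(Listeria,(Enhydra,Martes))),((Vespa,Ambystoma),((Brassica,(Peromyscus,Nomascus)),((Culex,Cedrus,Rattus),Canis)),Colobus)).
That clade contains 14 terminal taxa: Ambystoma, Brassica, Canis, Cedrus, Colobus, Culex, Enhydra, Listeria, Martes, Nomascus, Otocyon, Peromyscus, Rattus, Vespa.

14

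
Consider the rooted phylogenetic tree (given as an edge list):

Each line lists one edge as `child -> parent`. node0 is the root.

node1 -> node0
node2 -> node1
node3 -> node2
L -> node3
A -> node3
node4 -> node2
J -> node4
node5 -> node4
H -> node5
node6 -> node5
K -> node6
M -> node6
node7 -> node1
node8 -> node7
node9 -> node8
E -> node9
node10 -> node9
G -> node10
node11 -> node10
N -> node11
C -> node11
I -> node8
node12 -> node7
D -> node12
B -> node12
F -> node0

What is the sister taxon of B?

D

B attaches to the tree at the node subtending (D,B).
The other lineage descending from that same node — the sister group — is the single tip D.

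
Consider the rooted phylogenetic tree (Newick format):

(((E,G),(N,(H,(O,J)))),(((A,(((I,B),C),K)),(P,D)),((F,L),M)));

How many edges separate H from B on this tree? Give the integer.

11

The MRCA of H and B is the root of the tree.
From H up to that node: 4 branches. From B up to the same node: 7 branches. Total: 4 + 7 = 11.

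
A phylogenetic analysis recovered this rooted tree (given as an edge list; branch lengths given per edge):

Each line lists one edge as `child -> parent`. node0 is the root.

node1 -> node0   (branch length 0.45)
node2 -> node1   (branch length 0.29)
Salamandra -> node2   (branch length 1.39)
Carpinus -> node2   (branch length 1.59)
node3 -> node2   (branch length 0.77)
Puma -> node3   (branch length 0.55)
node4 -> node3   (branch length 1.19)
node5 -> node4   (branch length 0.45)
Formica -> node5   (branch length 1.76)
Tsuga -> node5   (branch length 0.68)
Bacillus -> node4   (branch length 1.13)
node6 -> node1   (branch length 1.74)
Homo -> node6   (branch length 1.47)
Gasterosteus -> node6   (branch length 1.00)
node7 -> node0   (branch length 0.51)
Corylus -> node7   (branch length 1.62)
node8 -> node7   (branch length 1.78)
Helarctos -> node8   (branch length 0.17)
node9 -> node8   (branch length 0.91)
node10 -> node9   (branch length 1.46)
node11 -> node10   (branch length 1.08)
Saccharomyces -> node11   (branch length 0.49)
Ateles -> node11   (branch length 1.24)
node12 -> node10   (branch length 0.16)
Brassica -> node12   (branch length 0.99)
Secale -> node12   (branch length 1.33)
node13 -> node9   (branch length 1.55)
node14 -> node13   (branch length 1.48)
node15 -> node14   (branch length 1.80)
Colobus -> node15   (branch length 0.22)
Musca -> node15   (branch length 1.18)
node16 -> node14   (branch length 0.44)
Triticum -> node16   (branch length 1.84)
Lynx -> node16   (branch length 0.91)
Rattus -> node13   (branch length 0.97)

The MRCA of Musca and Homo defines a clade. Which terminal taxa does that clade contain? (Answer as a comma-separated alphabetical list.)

Ateles, Bacillus, Brassica, Carpinus, Colobus, Corylus, Formica, Gasterosteus, Helarctos, Homo, Lynx, Musca, Puma, Rattus, Saccharomyces, Salamandra, Secale, Triticum, Tsuga

Tracing Musca: it sits inside (Colobus,Musca).
Tracing Homo: it sits inside (Homo,Gasterosteus).
The smallest clade enclosing both is the whole tree (their MRCA is the root), so the answer is all 19 tips in alphabetical order.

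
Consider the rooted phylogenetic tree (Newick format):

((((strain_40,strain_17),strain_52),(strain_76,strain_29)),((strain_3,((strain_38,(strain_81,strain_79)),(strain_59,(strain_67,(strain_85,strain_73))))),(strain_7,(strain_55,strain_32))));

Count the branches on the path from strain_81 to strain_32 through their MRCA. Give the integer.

The MRCA of strain_81 and strain_32 is the node subtending ((strain_3,((strain_38,(strain_81,strain_79)),(strain_59,(strain_67,(strain_85,strain_73))))),(strain_7,(strain_55,strain_32))).
From strain_81 up to that node: 5 branches. From strain_32 up to the same node: 3 branches. Total: 5 + 3 = 8.

8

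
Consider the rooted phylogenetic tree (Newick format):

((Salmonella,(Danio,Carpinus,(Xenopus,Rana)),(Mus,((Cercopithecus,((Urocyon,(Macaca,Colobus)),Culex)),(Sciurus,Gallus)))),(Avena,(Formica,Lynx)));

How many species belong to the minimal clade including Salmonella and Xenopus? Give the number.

13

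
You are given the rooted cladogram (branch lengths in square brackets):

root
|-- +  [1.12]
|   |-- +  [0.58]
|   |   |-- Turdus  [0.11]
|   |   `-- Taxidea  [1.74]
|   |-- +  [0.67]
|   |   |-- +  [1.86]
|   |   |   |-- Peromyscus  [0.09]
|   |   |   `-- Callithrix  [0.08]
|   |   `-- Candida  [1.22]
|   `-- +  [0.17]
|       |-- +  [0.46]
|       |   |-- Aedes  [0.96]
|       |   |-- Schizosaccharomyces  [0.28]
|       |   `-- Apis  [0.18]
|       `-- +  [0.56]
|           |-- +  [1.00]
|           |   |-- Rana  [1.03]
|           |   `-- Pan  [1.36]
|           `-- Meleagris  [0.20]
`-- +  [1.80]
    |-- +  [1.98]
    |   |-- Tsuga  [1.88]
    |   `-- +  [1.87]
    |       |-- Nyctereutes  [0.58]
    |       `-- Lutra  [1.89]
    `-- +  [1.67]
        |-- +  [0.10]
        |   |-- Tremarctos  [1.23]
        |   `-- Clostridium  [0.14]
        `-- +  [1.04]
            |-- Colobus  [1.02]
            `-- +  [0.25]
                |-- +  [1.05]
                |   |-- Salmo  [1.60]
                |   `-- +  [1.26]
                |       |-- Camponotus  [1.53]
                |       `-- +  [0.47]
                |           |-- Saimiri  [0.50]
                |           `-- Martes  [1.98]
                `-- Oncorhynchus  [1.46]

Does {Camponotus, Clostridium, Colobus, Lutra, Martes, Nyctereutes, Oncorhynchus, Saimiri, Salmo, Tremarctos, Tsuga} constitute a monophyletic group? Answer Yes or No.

The most recent common ancestor of these taxa subtends ((Tsuga,(Nyctereutes,Lutra)),((Tremarctos,Clostridium),(Colobus,((Salmo,(Camponotus,(Saimiri,Martes))),Oncorhynchus)))).
That clade has exactly 11 tips — every listed taxon and nothing else — so the group is monophyletic.

Yes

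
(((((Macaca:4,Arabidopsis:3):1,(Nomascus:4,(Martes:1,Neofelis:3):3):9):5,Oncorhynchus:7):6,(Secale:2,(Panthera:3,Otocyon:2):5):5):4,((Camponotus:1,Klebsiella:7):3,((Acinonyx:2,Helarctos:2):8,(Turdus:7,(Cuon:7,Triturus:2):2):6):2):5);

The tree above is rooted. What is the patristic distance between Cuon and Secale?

The path runs Cuon → … → MRCA → … → Secale; the MRCA is the root of the tree.
Branch lengths along that path: 7 + 2 + 6 + 2 + 5 + 4 + 5 + 2 = 33.

33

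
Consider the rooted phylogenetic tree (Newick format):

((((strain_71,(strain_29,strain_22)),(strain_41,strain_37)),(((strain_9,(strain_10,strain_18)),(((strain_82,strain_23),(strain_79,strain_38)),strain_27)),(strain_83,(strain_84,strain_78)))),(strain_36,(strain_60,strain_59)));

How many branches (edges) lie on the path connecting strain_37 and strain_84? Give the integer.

The MRCA of strain_37 and strain_84 is the node subtending (((strain_71,(strain_29,strain_22)),(strain_41,strain_37)),(((strain_9,(strain_10,strain_18)),(((strain_82,strain_23),(strain_79,strain_38)),strain_27)),(strain_83,(strain_84,strain_78)))).
From strain_37 up to that node: 3 branches. From strain_84 up to the same node: 4 branches. Total: 3 + 4 = 7.

7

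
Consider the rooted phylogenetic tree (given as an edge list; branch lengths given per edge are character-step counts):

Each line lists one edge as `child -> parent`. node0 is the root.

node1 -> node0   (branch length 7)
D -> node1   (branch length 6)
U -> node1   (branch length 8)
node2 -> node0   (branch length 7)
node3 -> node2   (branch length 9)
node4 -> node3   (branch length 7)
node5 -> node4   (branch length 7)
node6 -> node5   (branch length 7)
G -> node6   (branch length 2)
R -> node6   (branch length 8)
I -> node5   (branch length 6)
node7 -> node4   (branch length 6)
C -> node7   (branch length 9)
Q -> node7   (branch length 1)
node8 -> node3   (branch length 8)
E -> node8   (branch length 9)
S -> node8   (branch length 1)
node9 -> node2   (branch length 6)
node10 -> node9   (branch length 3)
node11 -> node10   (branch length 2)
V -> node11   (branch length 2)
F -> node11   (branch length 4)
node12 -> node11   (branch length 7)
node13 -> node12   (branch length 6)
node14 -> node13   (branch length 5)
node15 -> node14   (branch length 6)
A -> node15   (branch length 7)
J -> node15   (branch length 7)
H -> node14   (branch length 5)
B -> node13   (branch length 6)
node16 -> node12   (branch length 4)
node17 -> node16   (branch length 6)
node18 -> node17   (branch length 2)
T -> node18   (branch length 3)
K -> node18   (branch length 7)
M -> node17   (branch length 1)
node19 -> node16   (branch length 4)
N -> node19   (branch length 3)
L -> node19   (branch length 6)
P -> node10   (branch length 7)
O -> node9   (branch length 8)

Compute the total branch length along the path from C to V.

The path runs C → … → MRCA → … → V; the MRCA is the node subtending (((((G,R),I),(C,Q)),(E,S)),(((V,F,((((A,J),H),B),(((T,K),M),(N,L)))),P),O)).
Branch lengths along that path: 9 + 6 + 7 + 9 + 6 + 3 + 2 + 2 = 44.

44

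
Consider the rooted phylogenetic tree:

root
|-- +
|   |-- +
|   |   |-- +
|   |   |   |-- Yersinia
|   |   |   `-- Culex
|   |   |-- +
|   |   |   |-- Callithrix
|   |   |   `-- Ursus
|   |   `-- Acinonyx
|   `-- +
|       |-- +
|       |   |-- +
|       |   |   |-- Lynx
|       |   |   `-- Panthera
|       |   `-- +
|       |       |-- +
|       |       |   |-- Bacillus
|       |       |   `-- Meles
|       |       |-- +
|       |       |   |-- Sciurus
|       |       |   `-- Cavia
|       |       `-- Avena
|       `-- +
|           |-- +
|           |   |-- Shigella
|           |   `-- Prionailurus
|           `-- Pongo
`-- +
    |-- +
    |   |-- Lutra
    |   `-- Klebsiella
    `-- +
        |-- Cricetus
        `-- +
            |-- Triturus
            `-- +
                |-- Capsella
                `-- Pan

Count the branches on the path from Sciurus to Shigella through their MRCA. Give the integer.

7

The MRCA of Sciurus and Shigella is the node subtending (((Lynx,Panthera),((Bacillus,Meles),(Sciurus,Cavia),Avena)),((Shigella,Prionailurus),Pongo)).
From Sciurus up to that node: 4 branches. From Shigella up to the same node: 3 branches. Total: 4 + 3 = 7.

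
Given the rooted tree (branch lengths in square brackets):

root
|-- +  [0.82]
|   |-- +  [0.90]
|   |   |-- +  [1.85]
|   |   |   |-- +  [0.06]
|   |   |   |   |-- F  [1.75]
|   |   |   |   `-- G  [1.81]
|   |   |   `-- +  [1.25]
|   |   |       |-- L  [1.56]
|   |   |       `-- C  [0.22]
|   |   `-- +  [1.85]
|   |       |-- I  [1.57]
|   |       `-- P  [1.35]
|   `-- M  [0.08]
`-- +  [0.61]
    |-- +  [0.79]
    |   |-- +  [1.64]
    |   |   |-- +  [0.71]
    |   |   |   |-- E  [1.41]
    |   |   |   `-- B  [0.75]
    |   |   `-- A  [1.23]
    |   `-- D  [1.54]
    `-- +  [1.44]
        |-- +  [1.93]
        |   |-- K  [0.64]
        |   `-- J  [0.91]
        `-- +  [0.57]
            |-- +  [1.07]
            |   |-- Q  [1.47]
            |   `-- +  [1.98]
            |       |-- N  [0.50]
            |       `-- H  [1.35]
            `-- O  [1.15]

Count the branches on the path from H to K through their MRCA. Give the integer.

6

The MRCA of H and K is the node subtending ((K,J),((Q,(N,H)),O)).
From H up to that node: 4 branches. From K up to the same node: 2 branches. Total: 4 + 2 = 6.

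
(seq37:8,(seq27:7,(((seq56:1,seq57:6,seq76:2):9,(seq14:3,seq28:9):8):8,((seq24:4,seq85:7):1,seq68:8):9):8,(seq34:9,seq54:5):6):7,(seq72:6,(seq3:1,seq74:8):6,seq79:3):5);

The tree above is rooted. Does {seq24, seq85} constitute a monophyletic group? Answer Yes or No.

Yes

The most recent common ancestor of these taxa subtends (seq24,seq85).
That clade has exactly 2 tips — every listed taxon and nothing else — so the group is monophyletic.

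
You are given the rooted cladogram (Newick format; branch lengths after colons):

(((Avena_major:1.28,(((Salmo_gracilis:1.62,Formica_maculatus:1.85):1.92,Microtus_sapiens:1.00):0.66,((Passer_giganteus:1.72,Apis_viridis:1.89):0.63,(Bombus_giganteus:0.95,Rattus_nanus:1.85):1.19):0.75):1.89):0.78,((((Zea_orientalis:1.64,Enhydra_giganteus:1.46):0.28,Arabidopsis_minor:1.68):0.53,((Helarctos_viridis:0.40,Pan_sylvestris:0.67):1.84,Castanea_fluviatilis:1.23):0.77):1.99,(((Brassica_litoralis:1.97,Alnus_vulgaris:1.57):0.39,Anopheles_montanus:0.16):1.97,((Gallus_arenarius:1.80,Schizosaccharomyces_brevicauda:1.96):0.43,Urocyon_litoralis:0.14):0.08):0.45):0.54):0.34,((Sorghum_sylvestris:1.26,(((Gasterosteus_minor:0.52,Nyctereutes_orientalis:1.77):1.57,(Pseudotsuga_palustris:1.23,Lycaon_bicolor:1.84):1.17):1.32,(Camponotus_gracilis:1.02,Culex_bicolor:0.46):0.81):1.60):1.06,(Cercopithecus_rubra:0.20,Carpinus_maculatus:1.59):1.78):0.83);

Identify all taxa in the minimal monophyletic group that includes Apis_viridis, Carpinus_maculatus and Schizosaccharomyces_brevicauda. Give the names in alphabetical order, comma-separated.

Alnus_vulgaris, Anopheles_montanus, Apis_viridis, Arabidopsis_minor, Avena_major, Bombus_giganteus, Brassica_litoralis, Camponotus_gracilis, Carpinus_maculatus, Castanea_fluviatilis, Cercopithecus_rubra, Culex_bicolor, Enhydra_giganteus, Formica_maculatus, Gallus_arenarius, Gasterosteus_minor, Helarctos_viridis, Lycaon_bicolor, Microtus_sapiens, Nyctereutes_orientalis, Pan_sylvestris, Passer_giganteus, Pseudotsuga_palustris, Rattus_nanus, Salmo_gracilis, Schizosaccharomyces_brevicauda, Sorghum_sylvestris, Urocyon_litoralis, Zea_orientalis

Tracing Apis_viridis: it sits inside (Passer_giganteus,Apis_viridis).
Tracing Carpinus_maculatus: it sits inside (Cercopithecus_rubra,Carpinus_maculatus).
Tracing Schizosaccharomyces_brevicauda: it sits inside (Gallus_arenarius,Schizosaccharomyces_brevicauda).
The smallest clade enclosing all 3 is the whole tree (their MRCA is the root), so the answer is all 29 tips in alphabetical order.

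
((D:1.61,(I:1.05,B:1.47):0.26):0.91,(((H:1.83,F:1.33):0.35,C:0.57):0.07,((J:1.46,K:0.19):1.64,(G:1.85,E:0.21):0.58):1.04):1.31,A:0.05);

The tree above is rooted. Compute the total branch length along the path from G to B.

The path runs G → … → MRCA → … → B; the MRCA is the root of the tree.
Branch lengths along that path: 1.85 + 0.58 + 1.04 + 1.31 + 0.91 + 0.26 + 1.47 = 7.42.

7.42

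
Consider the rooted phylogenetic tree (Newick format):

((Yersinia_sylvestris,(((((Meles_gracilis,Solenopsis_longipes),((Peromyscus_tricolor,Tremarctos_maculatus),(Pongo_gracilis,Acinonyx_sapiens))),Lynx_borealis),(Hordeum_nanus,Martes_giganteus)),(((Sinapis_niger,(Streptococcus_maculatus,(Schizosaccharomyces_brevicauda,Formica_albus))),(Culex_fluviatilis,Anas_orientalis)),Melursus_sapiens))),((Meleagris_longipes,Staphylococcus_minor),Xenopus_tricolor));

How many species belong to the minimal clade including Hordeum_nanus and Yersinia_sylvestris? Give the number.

17

The MRCA of Hordeum_nanus and Yersinia_sylvestris is the node subtending (Yersinia_sylvestris,(((((Meles_gracilis,Solenopsis_longipes),((Peromyscus_tricolor,Tremarctos_maculatus),(Pongo_gracilis,Acinonyx_sapiens))),Lynx_borealis),(Hordeum_nanus,Martes_giganteus)),(((Sinapis_niger,(Streptococcus_maculatus,(Schizosaccharomyces_brevicauda,Formica_albus))),(Culex_fluviatilis,Anas_orientalis)),Melursus_sapiens))).
That clade contains 17 terminal taxa: Acinonyx_sapiens, Anas_orientalis, Culex_fluviatilis, Formica_albus, Hordeum_nanus, Lynx_borealis, Martes_giganteus, Meles_gracilis, Melursus_sapiens, Peromyscus_tricolor, Pongo_gracilis, Schizosaccharomyces_brevicauda, Sinapis_niger, Solenopsis_longipes, Streptococcus_maculatus, Tremarctos_maculatus, Yersinia_sylvestris.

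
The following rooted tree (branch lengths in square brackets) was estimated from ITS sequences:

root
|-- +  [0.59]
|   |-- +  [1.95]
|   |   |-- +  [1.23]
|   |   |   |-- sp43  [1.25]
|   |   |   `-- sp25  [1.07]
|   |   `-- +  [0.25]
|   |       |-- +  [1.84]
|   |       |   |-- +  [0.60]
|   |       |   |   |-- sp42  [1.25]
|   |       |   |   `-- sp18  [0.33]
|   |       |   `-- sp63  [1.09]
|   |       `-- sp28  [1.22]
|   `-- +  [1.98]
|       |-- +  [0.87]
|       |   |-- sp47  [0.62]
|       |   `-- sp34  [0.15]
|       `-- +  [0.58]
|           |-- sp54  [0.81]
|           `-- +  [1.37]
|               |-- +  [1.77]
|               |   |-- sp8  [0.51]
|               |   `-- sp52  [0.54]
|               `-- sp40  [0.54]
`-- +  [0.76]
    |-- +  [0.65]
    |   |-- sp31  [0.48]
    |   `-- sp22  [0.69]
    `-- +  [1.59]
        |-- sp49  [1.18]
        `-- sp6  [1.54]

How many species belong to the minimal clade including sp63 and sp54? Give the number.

12

The MRCA of sp63 and sp54 is the node subtending (((sp43,sp25),(((sp42,sp18),sp63),sp28)),((sp47,sp34),(sp54,((sp8,sp52),sp40)))).
That clade contains 12 terminal taxa: sp18, sp25, sp28, sp34, sp40, sp42, sp43, sp47, sp52, sp54, sp63, sp8.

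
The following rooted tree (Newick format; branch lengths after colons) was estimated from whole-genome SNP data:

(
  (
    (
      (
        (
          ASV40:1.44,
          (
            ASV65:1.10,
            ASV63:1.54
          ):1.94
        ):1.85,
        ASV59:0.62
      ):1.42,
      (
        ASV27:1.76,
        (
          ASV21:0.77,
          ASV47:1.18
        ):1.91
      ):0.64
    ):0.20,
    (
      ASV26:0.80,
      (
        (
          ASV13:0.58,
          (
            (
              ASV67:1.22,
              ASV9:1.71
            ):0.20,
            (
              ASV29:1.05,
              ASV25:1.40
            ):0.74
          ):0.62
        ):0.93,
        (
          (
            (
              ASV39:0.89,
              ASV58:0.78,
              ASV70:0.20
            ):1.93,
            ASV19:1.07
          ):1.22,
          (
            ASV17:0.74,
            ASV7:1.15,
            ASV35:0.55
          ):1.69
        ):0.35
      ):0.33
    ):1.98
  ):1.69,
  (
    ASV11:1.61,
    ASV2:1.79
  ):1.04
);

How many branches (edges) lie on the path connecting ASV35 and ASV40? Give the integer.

9

The MRCA of ASV35 and ASV40 is the node subtending ((((ASV40,(ASV65,ASV63)),ASV59),(ASV27,(ASV21,ASV47))),(ASV26,((ASV13,((ASV67,ASV9),(ASV29,ASV25))),(((ASV39,ASV58,ASV70),ASV19),(ASV17,ASV7,ASV35))))).
From ASV35 up to that node: 5 branches. From ASV40 up to the same node: 4 branches. Total: 5 + 4 = 9.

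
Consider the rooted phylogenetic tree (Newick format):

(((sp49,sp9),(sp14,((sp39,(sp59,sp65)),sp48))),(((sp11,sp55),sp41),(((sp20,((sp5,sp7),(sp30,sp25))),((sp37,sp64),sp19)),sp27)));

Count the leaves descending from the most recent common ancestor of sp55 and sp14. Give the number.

19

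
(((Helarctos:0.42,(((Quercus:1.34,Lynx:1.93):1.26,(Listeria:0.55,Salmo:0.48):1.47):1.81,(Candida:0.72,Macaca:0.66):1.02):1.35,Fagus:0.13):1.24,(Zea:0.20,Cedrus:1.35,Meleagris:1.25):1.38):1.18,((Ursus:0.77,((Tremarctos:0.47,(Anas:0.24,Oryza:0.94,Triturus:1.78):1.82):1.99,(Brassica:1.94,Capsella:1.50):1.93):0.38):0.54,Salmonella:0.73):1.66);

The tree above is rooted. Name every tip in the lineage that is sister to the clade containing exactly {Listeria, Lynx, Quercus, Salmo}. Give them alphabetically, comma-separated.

The clade containing exactly {Listeria, Lynx, Quercus, Salmo} attaches to the tree at the node subtending (((Quercus,Lynx),(Listeria,Salmo)),(Candida,Macaca)).
The other lineage descending from that same node — the sister group — is (Candida,Macaca); its 2 tips in alphabetical order are the answer.

Candida, Macaca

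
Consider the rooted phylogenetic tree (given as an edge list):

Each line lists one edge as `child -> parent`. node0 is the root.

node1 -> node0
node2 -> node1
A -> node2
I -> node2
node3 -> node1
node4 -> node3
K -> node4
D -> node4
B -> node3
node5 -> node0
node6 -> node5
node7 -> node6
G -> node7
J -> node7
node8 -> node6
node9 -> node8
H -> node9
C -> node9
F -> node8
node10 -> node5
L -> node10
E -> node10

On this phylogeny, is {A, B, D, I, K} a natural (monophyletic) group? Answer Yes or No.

The most recent common ancestor of these taxa subtends ((A,I),((K,D),B)).
That clade has exactly 5 tips — every listed taxon and nothing else — so the group is monophyletic.

Yes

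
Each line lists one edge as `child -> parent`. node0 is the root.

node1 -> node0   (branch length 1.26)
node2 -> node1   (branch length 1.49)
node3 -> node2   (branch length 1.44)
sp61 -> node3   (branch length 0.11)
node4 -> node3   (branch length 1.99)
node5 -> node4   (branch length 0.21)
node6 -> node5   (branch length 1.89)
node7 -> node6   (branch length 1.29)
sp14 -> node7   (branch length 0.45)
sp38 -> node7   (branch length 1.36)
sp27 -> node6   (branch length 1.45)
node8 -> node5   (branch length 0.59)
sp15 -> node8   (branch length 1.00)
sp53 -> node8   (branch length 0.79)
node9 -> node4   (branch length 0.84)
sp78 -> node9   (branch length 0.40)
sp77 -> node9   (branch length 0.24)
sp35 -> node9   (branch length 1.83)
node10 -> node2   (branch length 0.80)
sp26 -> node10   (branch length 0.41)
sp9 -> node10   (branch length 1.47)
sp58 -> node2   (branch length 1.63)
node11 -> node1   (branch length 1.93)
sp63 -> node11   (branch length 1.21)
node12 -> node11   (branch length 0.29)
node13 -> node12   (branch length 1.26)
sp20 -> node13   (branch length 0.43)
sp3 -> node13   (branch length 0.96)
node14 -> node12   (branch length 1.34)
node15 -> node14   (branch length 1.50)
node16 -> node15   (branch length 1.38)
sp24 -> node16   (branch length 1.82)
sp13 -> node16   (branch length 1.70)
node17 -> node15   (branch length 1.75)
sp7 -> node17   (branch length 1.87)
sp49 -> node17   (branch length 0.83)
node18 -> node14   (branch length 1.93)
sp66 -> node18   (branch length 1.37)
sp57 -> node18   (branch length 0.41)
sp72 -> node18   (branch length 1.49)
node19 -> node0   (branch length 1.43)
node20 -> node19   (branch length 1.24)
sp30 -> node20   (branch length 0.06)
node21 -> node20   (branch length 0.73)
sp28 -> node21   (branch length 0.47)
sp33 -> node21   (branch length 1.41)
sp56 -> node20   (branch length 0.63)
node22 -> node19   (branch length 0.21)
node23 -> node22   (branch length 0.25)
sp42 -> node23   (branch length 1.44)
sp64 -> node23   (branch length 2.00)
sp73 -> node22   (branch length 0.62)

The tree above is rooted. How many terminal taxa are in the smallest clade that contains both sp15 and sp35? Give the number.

The MRCA of sp15 and sp35 is the node subtending ((((sp14,sp38),sp27),(sp15,sp53)),(sp78,sp77,sp35)).
That clade contains 8 terminal taxa: sp14, sp15, sp27, sp35, sp38, sp53, sp77, sp78.

8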